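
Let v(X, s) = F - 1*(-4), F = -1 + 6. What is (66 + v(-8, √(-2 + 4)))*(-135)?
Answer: -10125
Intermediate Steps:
F = 5
v(X, s) = 9 (v(X, s) = 5 - 1*(-4) = 5 + 4 = 9)
(66 + v(-8, √(-2 + 4)))*(-135) = (66 + 9)*(-135) = 75*(-135) = -10125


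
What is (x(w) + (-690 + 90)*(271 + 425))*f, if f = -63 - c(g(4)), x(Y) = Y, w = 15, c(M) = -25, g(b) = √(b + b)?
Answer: 15868230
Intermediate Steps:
g(b) = √2*√b (g(b) = √(2*b) = √2*√b)
f = -38 (f = -63 - 1*(-25) = -63 + 25 = -38)
(x(w) + (-690 + 90)*(271 + 425))*f = (15 + (-690 + 90)*(271 + 425))*(-38) = (15 - 600*696)*(-38) = (15 - 417600)*(-38) = -417585*(-38) = 15868230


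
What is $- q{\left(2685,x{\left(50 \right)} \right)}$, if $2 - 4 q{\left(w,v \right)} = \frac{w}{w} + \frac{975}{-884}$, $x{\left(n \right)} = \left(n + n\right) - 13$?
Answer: $- \frac{143}{272} \approx -0.52573$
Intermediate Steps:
$x{\left(n \right)} = -13 + 2 n$ ($x{\left(n \right)} = 2 n - 13 = -13 + 2 n$)
$q{\left(w,v \right)} = \frac{143}{272}$ ($q{\left(w,v \right)} = \frac{1}{2} - \frac{\frac{w}{w} + \frac{975}{-884}}{4} = \frac{1}{2} - \frac{1 + 975 \left(- \frac{1}{884}\right)}{4} = \frac{1}{2} - \frac{1 - \frac{75}{68}}{4} = \frac{1}{2} - - \frac{7}{272} = \frac{1}{2} + \frac{7}{272} = \frac{143}{272}$)
$- q{\left(2685,x{\left(50 \right)} \right)} = \left(-1\right) \frac{143}{272} = - \frac{143}{272}$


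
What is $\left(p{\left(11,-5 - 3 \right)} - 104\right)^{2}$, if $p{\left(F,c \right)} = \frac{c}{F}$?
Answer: $\frac{1327104}{121} \approx 10968.0$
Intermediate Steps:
$\left(p{\left(11,-5 - 3 \right)} - 104\right)^{2} = \left(\frac{-5 - 3}{11} - 104\right)^{2} = \left(\left(-8\right) \frac{1}{11} - 104\right)^{2} = \left(- \frac{8}{11} - 104\right)^{2} = \left(- \frac{1152}{11}\right)^{2} = \frac{1327104}{121}$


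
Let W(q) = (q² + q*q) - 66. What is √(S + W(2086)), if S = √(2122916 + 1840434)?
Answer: √(8702726 + 5*√158534) ≈ 2950.4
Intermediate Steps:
S = 5*√158534 (S = √3963350 = 5*√158534 ≈ 1990.8)
W(q) = -66 + 2*q² (W(q) = (q² + q²) - 66 = 2*q² - 66 = -66 + 2*q²)
√(S + W(2086)) = √(5*√158534 + (-66 + 2*2086²)) = √(5*√158534 + (-66 + 2*4351396)) = √(5*√158534 + (-66 + 8702792)) = √(5*√158534 + 8702726) = √(8702726 + 5*√158534)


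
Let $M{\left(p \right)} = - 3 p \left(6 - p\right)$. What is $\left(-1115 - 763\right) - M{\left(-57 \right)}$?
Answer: $-12651$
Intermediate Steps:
$M{\left(p \right)} = - 3 p \left(6 - p\right)$
$\left(-1115 - 763\right) - M{\left(-57 \right)} = \left(-1115 - 763\right) - 3 \left(-57\right) \left(-6 - 57\right) = \left(-1115 - 763\right) - 3 \left(-57\right) \left(-63\right) = -1878 - 10773 = -12651$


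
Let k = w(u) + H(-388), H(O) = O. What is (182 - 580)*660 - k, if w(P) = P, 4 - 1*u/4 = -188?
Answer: -263060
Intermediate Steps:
u = 768 (u = 16 - 4*(-188) = 16 + 752 = 768)
k = 380 (k = 768 - 388 = 380)
(182 - 580)*660 - k = (182 - 580)*660 - 1*380 = -398*660 - 380 = -262680 - 380 = -263060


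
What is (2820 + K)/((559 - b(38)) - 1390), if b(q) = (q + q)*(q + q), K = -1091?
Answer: -1729/6607 ≈ -0.26169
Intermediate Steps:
b(q) = 4*q² (b(q) = (2*q)*(2*q) = 4*q²)
(2820 + K)/((559 - b(38)) - 1390) = (2820 - 1091)/((559 - 4*38²) - 1390) = 1729/((559 - 4*1444) - 1390) = 1729/((559 - 1*5776) - 1390) = 1729/((559 - 5776) - 1390) = 1729/(-5217 - 1390) = 1729/(-6607) = 1729*(-1/6607) = -1729/6607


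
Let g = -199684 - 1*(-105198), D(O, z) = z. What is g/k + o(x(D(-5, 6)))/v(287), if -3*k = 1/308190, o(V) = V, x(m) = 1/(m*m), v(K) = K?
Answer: 902592371978641/10332 ≈ 8.7359e+10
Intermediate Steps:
x(m) = m⁻² (x(m) = 1/(m²) = m⁻²)
k = -1/924570 (k = -⅓/308190 = -⅓*1/308190 = -1/924570 ≈ -1.0816e-6)
g = -94486 (g = -199684 + 105198 = -94486)
g/k + o(x(D(-5, 6)))/v(287) = -94486/(-1/924570) + 1/(6²*287) = -94486*(-924570) + (1/36)*(1/287) = 87358921020 + 1/10332 = 902592371978641/10332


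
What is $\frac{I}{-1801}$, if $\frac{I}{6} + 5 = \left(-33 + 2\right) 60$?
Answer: $\frac{11190}{1801} \approx 6.2132$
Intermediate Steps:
$I = -11190$ ($I = -30 + 6 \left(-33 + 2\right) 60 = -30 + 6 \left(\left(-31\right) 60\right) = -30 + 6 \left(-1860\right) = -30 - 11160 = -11190$)
$\frac{I}{-1801} = - \frac{11190}{-1801} = \left(-11190\right) \left(- \frac{1}{1801}\right) = \frac{11190}{1801}$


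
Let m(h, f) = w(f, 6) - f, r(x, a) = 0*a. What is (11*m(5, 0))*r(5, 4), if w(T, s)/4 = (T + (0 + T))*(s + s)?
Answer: 0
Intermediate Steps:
r(x, a) = 0
w(T, s) = 16*T*s (w(T, s) = 4*((T + (0 + T))*(s + s)) = 4*((T + T)*(2*s)) = 4*((2*T)*(2*s)) = 4*(4*T*s) = 16*T*s)
m(h, f) = 95*f (m(h, f) = 16*f*6 - f = 96*f - f = 95*f)
(11*m(5, 0))*r(5, 4) = (11*(95*0))*0 = (11*0)*0 = 0*0 = 0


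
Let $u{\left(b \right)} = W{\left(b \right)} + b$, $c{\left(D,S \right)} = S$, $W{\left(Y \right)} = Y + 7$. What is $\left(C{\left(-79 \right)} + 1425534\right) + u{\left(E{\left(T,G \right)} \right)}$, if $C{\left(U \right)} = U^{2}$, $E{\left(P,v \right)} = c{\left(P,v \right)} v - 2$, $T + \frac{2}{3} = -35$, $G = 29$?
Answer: $1433460$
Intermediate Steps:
$W{\left(Y \right)} = 7 + Y$
$T = - \frac{107}{3}$ ($T = - \frac{2}{3} - 35 = - \frac{107}{3} \approx -35.667$)
$E{\left(P,v \right)} = -2 + v^{2}$ ($E{\left(P,v \right)} = v v - 2 = v^{2} - 2 = -2 + v^{2}$)
$u{\left(b \right)} = 7 + 2 b$ ($u{\left(b \right)} = \left(7 + b\right) + b = 7 + 2 b$)
$\left(C{\left(-79 \right)} + 1425534\right) + u{\left(E{\left(T,G \right)} \right)} = \left(\left(-79\right)^{2} + 1425534\right) + \left(7 + 2 \left(-2 + 29^{2}\right)\right) = \left(6241 + 1425534\right) + \left(7 + 2 \left(-2 + 841\right)\right) = 1431775 + \left(7 + 2 \cdot 839\right) = 1431775 + \left(7 + 1678\right) = 1431775 + 1685 = 1433460$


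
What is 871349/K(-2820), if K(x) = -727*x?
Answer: 871349/2050140 ≈ 0.42502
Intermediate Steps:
871349/K(-2820) = 871349/((-727*(-2820))) = 871349/2050140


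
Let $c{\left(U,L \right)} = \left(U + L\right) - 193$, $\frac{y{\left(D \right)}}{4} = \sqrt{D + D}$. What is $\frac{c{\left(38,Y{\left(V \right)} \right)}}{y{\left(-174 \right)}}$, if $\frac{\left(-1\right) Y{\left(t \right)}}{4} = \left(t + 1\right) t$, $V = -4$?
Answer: $\frac{7 i \sqrt{87}}{24} \approx 2.7205 i$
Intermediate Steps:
$y{\left(D \right)} = 4 \sqrt{2} \sqrt{D}$ ($y{\left(D \right)} = 4 \sqrt{D + D} = 4 \sqrt{2 D} = 4 \sqrt{2} \sqrt{D}$)
$Y{\left(t \right)} = - 4 t \left(1 + t\right)$ ($Y{\left(t \right)} = - 4 \left(t + 1\right) t = - 4 \left(1 + t\right) t = - 4 t \left(1 + t\right)$)
$c{\left(U,L \right)} = -193 + L + U$ ($c{\left(U,L \right)} = \left(L + U\right) - 193 = -193 + L + U$)
$\frac{c{\left(38,Y{\left(V \right)} \right)}}{y{\left(-174 \right)}} = \frac{-193 - - 16 \left(1 - 4\right) + 38}{4 \sqrt{2} \sqrt{-174}} = \frac{-193 - \left(-16\right) \left(-3\right) + 38}{4 \sqrt{2} i \sqrt{174}} = \frac{-193 - 48 + 38}{8 i \sqrt{87}} = - 203 \left(- \frac{i \sqrt{87}}{696}\right) = \frac{7 i \sqrt{87}}{24}$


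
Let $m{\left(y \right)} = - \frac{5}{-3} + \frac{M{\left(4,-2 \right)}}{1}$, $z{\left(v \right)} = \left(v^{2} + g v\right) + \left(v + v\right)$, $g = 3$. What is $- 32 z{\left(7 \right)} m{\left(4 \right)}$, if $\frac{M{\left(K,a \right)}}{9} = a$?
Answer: $43904$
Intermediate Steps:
$M{\left(K,a \right)} = 9 a$
$z{\left(v \right)} = v^{2} + 5 v$ ($z{\left(v \right)} = \left(v^{2} + 3 v\right) + \left(v + v\right) = \left(v^{2} + 3 v\right) + 2 v = v^{2} + 5 v$)
$m{\left(y \right)} = - \frac{49}{3}$ ($m{\left(y \right)} = - \frac{5}{-3} + \frac{9 \left(-2\right)}{1} = \left(-5\right) \left(- \frac{1}{3}\right) - 18 = \frac{5}{3} - 18 = - \frac{49}{3}$)
$- 32 z{\left(7 \right)} m{\left(4 \right)} = - 32 \cdot 7 \left(5 + 7\right) \left(- \frac{49}{3}\right) = - 32 \cdot 7 \cdot 12 \left(- \frac{49}{3}\right) = \left(-32\right) 84 \left(- \frac{49}{3}\right) = \left(-2688\right) \left(- \frac{49}{3}\right) = 43904$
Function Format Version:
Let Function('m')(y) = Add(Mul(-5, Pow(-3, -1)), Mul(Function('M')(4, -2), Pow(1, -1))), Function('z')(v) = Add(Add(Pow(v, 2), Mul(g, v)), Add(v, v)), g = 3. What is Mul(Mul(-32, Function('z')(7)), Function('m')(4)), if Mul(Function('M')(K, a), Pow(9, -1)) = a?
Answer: 43904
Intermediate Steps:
Function('M')(K, a) = Mul(9, a)
Function('z')(v) = Add(Pow(v, 2), Mul(5, v)) (Function('z')(v) = Add(Add(Pow(v, 2), Mul(3, v)), Add(v, v)) = Add(Add(Pow(v, 2), Mul(3, v)), Mul(2, v)) = Add(Pow(v, 2), Mul(5, v)))
Function('m')(y) = Rational(-49, 3) (Function('m')(y) = Add(Mul(-5, Pow(-3, -1)), Mul(Mul(9, -2), Pow(1, -1))) = Add(Mul(-5, Rational(-1, 3)), Mul(-18, 1)) = Add(Rational(5, 3), -18) = Rational(-49, 3))
Mul(Mul(-32, Function('z')(7)), Function('m')(4)) = Mul(Mul(-32, Mul(7, Add(5, 7))), Rational(-49, 3)) = Mul(Mul(-32, Mul(7, 12)), Rational(-49, 3)) = Mul(Mul(-32, 84), Rational(-49, 3)) = Mul(-2688, Rational(-49, 3)) = 43904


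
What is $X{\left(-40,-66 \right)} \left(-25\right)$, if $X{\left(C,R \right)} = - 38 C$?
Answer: $-38000$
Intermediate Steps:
$X{\left(-40,-66 \right)} \left(-25\right) = \left(-38\right) \left(-40\right) \left(-25\right) = 1520 \left(-25\right) = -38000$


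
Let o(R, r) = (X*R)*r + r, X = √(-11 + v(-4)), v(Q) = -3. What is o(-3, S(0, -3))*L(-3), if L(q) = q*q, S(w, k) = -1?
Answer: -9 + 27*I*√14 ≈ -9.0 + 101.02*I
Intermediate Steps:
L(q) = q²
X = I*√14 (X = √(-11 - 3) = √(-14) = I*√14 ≈ 3.7417*I)
o(R, r) = r + I*R*r*√14 (o(R, r) = ((I*√14)*R)*r + r = (I*R*√14)*r + r = I*R*r*√14 + r = r + I*R*r*√14)
o(-3, S(0, -3))*L(-3) = -(1 + I*(-3)*√14)*(-3)² = -(1 - 3*I*√14)*9 = (-1 + 3*I*√14)*9 = -9 + 27*I*√14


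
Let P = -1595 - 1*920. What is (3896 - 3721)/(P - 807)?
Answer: -175/3322 ≈ -0.052679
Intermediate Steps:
P = -2515 (P = -1595 - 920 = -2515)
(3896 - 3721)/(P - 807) = (3896 - 3721)/(-2515 - 807) = 175/(-3322) = 175*(-1/3322) = -175/3322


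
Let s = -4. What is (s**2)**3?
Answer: 4096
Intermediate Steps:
(s**2)**3 = ((-4)**2)**3 = 16**3 = 4096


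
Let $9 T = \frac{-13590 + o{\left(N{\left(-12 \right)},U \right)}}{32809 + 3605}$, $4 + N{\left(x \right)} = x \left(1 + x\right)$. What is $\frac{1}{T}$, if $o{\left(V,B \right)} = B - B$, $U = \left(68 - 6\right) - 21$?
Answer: $- \frac{18207}{755} \approx -24.115$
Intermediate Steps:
$N{\left(x \right)} = -4 + x \left(1 + x\right)$
$U = 41$ ($U = 62 - 21 = 41$)
$o{\left(V,B \right)} = 0$
$T = - \frac{755}{18207}$ ($T = \frac{\left(-13590 + 0\right) \frac{1}{32809 + 3605}}{9} = \frac{\left(-13590\right) \frac{1}{36414}}{9} = \frac{1}{9} \left(- \frac{755}{2023}\right) = - \frac{755}{18207} \approx -0.041468$)
$\frac{1}{T} = \frac{1}{- \frac{755}{18207}} = - \frac{18207}{755}$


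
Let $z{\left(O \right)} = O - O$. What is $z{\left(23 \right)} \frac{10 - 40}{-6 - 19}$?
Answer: $0$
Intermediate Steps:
$z{\left(O \right)} = 0$
$z{\left(23 \right)} \frac{10 - 40}{-6 - 19} = 0 \frac{10 - 40}{-6 - 19} = 0 \left(- \frac{30}{-25}\right) = 0 \left(\left(-30\right) \left(- \frac{1}{25}\right)\right) = 0 \cdot \frac{6}{5} = 0$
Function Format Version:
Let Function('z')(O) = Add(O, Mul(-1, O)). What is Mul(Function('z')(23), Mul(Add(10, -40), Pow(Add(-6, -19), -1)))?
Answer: 0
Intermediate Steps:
Function('z')(O) = 0
Mul(Function('z')(23), Mul(Add(10, -40), Pow(Add(-6, -19), -1))) = Mul(0, Mul(Add(10, -40), Pow(Add(-6, -19), -1))) = Mul(0, Mul(-30, Pow(-25, -1))) = Mul(0, Mul(-30, Rational(-1, 25))) = Mul(0, Rational(6, 5)) = 0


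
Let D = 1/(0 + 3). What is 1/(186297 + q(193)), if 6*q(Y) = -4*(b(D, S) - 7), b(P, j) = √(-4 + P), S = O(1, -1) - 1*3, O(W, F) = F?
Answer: 5030145/937124397119 + 6*I*√33/937124397119 ≈ 5.3676e-6 + 3.678e-11*I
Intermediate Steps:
D = ⅓ (D = 1/3 = ⅓ ≈ 0.33333)
S = -4 (S = -1 - 1*3 = -1 - 3 = -4)
q(Y) = 14/3 - 2*I*√33/9 (q(Y) = (-4*(√(-4 + ⅓) - 7))/6 = (-4*(√(-11/3) - 7))/6 = (-4*(I*√33/3 - 7))/6 = (-4*(-7 + I*√33/3))/6 = (28 - 4*I*√33/3)/6 = 14/3 - 2*I*√33/9)
1/(186297 + q(193)) = 1/(186297 + (14/3 - 2*I*√33/9)) = 1/(558905/3 - 2*I*√33/9)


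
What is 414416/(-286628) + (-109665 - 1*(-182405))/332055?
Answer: -5837979208/4758813027 ≈ -1.2268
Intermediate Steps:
414416/(-286628) + (-109665 - 1*(-182405))/332055 = 414416*(-1/286628) + (-109665 + 182405)*(1/332055) = -103604/71657 + 72740*(1/332055) = -103604/71657 + 14548/66411 = -5837979208/4758813027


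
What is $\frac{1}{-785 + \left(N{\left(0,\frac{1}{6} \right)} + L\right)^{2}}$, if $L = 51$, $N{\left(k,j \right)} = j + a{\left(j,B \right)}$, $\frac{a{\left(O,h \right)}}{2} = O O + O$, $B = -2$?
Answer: $\frac{81}{151711} \approx 0.00053391$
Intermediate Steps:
$a{\left(O,h \right)} = 2 O + 2 O^{2}$ ($a{\left(O,h \right)} = 2 \left(O O + O\right) = 2 \left(O^{2} + O\right) = 2 \left(O + O^{2}\right) = 2 O + 2 O^{2}$)
$N{\left(k,j \right)} = j + 2 j \left(1 + j\right)$
$\frac{1}{-785 + \left(N{\left(0,\frac{1}{6} \right)} + L\right)^{2}} = \frac{1}{-785 + \left(\frac{3 + \frac{2}{6}}{6} + 51\right)^{2}} = \frac{1}{-785 + \left(\frac{3 + 2 \cdot \frac{1}{6}}{6} + 51\right)^{2}} = \frac{1}{-785 + \left(\frac{3 + \frac{1}{3}}{6} + 51\right)^{2}} = \frac{1}{-785 + \left(\frac{1}{6} \cdot \frac{10}{3} + 51\right)^{2}} = \frac{1}{-785 + \left(\frac{5}{9} + 51\right)^{2}} = \frac{1}{-785 + \left(\frac{464}{9}\right)^{2}} = \frac{1}{-785 + \frac{215296}{81}} = \frac{1}{\frac{151711}{81}} = \frac{81}{151711}$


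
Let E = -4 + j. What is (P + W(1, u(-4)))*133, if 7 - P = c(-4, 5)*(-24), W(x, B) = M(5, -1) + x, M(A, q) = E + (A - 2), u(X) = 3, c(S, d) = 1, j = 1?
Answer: 4256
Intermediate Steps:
E = -3 (E = -4 + 1 = -3)
M(A, q) = -5 + A (M(A, q) = -3 + (A - 2) = -3 + (-2 + A) = -5 + A)
W(x, B) = x (W(x, B) = (-5 + 5) + x = 0 + x = x)
P = 31 (P = 7 - (-24) = 7 - 1*(-24) = 7 + 24 = 31)
(P + W(1, u(-4)))*133 = (31 + 1)*133 = 32*133 = 4256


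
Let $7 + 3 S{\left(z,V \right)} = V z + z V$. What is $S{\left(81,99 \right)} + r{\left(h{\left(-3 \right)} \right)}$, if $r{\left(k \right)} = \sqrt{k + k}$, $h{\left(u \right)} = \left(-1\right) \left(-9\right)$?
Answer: $\frac{16031}{3} + 3 \sqrt{2} \approx 5347.9$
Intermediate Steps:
$h{\left(u \right)} = 9$
$S{\left(z,V \right)} = - \frac{7}{3} + \frac{2 V z}{3}$ ($S{\left(z,V \right)} = - \frac{7}{3} + \frac{V z + z V}{3} = - \frac{7}{3} + \frac{V z + V z}{3} = - \frac{7}{3} + \frac{2 V z}{3}$)
$r{\left(k \right)} = \sqrt{2} \sqrt{k}$ ($r{\left(k \right)} = \sqrt{2 k} = \sqrt{2} \sqrt{k}$)
$S{\left(81,99 \right)} + r{\left(h{\left(-3 \right)} \right)} = \left(- \frac{7}{3} + \frac{2}{3} \cdot 99 \cdot 81\right) + \sqrt{2} \sqrt{9} = \left(- \frac{7}{3} + 5346\right) + \sqrt{2} \cdot 3 = \frac{16031}{3} + 3 \sqrt{2}$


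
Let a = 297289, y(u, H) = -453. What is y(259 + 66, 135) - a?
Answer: -297742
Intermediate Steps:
y(259 + 66, 135) - a = -453 - 1*297289 = -453 - 297289 = -297742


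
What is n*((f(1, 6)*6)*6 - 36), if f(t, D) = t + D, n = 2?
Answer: 432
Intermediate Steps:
f(t, D) = D + t
n*((f(1, 6)*6)*6 - 36) = 2*(((6 + 1)*6)*6 - 36) = 2*((7*6)*6 - 36) = 2*(42*6 - 36) = 2*(252 - 36) = 2*216 = 432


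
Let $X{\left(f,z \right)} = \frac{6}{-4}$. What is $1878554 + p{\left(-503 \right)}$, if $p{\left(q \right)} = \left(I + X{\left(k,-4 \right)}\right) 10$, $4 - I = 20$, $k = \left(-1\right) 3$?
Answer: $1878379$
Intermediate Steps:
$k = -3$
$X{\left(f,z \right)} = - \frac{3}{2}$ ($X{\left(f,z \right)} = 6 \left(- \frac{1}{4}\right) = - \frac{3}{2}$)
$I = -16$ ($I = 4 - 20 = -16$)
$p{\left(q \right)} = -175$ ($p{\left(q \right)} = \left(-16 - \frac{3}{2}\right) 10 = \left(- \frac{35}{2}\right) 10 = -175$)
$1878554 + p{\left(-503 \right)} = 1878554 - 175 = 1878379$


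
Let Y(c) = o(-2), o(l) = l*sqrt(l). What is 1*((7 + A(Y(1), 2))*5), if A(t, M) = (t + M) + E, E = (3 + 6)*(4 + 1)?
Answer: 270 - 10*I*sqrt(2) ≈ 270.0 - 14.142*I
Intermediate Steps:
o(l) = l**(3/2)
Y(c) = -2*I*sqrt(2) (Y(c) = (-2)**(3/2) = -2*I*sqrt(2))
E = 45 (E = 9*5 = 45)
A(t, M) = 45 + M + t (A(t, M) = (t + M) + 45 = (M + t) + 45 = 45 + M + t)
1*((7 + A(Y(1), 2))*5) = 1*((7 + (45 + 2 - 2*I*sqrt(2)))*5) = 1*((7 + (47 - 2*I*sqrt(2)))*5) = 1*((54 - 2*I*sqrt(2))*5) = 1*(270 - 10*I*sqrt(2)) = 270 - 10*I*sqrt(2)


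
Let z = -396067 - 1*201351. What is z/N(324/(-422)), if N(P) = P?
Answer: 63027599/81 ≈ 7.7812e+5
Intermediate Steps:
z = -597418 (z = -396067 - 201351 = -597418)
z/N(324/(-422)) = -597418/(324/(-422)) = -597418/(324*(-1/422)) = -597418/(-162/211) = -597418*(-211/162) = 63027599/81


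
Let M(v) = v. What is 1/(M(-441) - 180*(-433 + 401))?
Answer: 1/5319 ≈ 0.00018801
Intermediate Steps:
1/(M(-441) - 180*(-433 + 401)) = 1/(-441 - 180*(-433 + 401)) = 1/(-441 - 180*(-32)) = 1/(-441 + 5760) = 1/5319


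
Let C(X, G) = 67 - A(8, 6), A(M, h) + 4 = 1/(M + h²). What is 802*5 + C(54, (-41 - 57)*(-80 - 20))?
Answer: 179563/44 ≈ 4081.0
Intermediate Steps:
A(M, h) = -4 + 1/(M + h²)
C(X, G) = 3123/44 (C(X, G) = 67 - (1 - 4*8 - 4*6²)/(8 + 6²) = 67 - (1 - 32 - 4*36)/(8 + 36) = 67 - (1 - 32 - 144)/44 = 67 - (-175)/44 = 67 - 1*(-175/44) = 67 + 175/44 = 3123/44)
802*5 + C(54, (-41 - 57)*(-80 - 20)) = 802*5 + 3123/44 = 4010 + 3123/44 = 179563/44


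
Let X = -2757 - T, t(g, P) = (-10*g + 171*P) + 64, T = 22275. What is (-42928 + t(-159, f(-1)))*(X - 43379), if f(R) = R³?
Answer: 2835293895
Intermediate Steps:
t(g, P) = 64 - 10*g + 171*P
X = -25032 (X = -2757 - 1*22275 = -2757 - 22275 = -25032)
(-42928 + t(-159, f(-1)))*(X - 43379) = (-42928 + (64 - 10*(-159) + 171*(-1)³))*(-25032 - 43379) = (-42928 + (64 + 1590 + 171*(-1)))*(-68411) = (-42928 + (64 + 1590 - 171))*(-68411) = (-42928 + 1483)*(-68411) = -41445*(-68411) = 2835293895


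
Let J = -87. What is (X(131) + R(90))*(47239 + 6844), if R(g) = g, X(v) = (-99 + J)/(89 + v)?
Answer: 530391981/110 ≈ 4.8217e+6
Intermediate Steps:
X(v) = -186/(89 + v) (X(v) = (-99 - 87)/(89 + v) = -186/(89 + v))
(X(131) + R(90))*(47239 + 6844) = (-186/(89 + 131) + 90)*(47239 + 6844) = (-186/220 + 90)*54083 = (-186*1/220 + 90)*54083 = (-93/110 + 90)*54083 = (9807/110)*54083 = 530391981/110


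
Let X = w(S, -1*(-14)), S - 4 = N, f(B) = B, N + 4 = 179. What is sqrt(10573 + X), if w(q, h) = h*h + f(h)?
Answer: sqrt(10783) ≈ 103.84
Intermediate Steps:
N = 175 (N = -4 + 179 = 175)
S = 179 (S = 4 + 175 = 179)
w(q, h) = h + h**2 (w(q, h) = h*h + h = h**2 + h = h + h**2)
X = 210 (X = (-1*(-14))*(1 - 1*(-14)) = 14*(1 + 14) = 14*15 = 210)
sqrt(10573 + X) = sqrt(10573 + 210) = sqrt(10783)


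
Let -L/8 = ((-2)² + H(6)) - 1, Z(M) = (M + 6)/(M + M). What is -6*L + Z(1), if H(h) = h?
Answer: 871/2 ≈ 435.50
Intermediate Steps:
Z(M) = (6 + M)/(2*M) (Z(M) = (6 + M)/((2*M)) = (6 + M)*(1/(2*M)) = (6 + M)/(2*M))
L = -72 (L = -8*(((-2)² + 6) - 1) = -8*((4 + 6) - 1) = -8*(10 - 1) = -8*9 = -72)
-6*L + Z(1) = -6*(-72) + (½)*(6 + 1)/1 = 432 + (½)*1*7 = 432 + 7/2 = 871/2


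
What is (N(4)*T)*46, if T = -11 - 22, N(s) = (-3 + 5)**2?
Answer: -6072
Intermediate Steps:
N(s) = 4 (N(s) = 2**2 = 4)
T = -33
(N(4)*T)*46 = (4*(-33))*46 = -132*46 = -6072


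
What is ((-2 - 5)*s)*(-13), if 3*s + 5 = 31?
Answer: 2366/3 ≈ 788.67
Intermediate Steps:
s = 26/3 (s = -5/3 + (⅓)*31 = -5/3 + 31/3 = 26/3 ≈ 8.6667)
((-2 - 5)*s)*(-13) = ((-2 - 5)*(26/3))*(-13) = -7*26/3*(-13) = -182/3*(-13) = 2366/3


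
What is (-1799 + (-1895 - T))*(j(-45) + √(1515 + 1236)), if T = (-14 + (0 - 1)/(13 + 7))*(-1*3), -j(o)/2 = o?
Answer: -672507/2 - 74723*√2751/20 ≈ -5.3221e+5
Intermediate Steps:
j(o) = -2*o
T = 843/20 (T = (-14 - 1/20)*(-3) = -281/20*(-3) = 843/20 ≈ 42.150)
(-1799 + (-1895 - T))*(j(-45) + √(1515 + 1236)) = (-1799 + (-1895 - 1*843/20))*(-2*(-45) + √(1515 + 1236)) = (-1799 + (-1895 - 843/20))*(90 + √2751) = (-1799 - 38743/20)*(90 + √2751) = -74723*(90 + √2751)/20 = -672507/2 - 74723*√2751/20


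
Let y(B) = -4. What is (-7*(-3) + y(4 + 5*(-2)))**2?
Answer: 289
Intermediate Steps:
(-7*(-3) + y(4 + 5*(-2)))**2 = (-7*(-3) - 4)**2 = (21 - 4)**2 = 17**2 = 289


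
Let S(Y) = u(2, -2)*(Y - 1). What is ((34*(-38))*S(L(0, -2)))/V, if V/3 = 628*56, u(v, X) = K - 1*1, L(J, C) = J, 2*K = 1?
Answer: -323/52752 ≈ -0.0061230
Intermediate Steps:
K = 1/2 (K = (1/2)*1 = 1/2 ≈ 0.50000)
u(v, X) = -1/2 (u(v, X) = 1/2 - 1*1 = 1/2 - 1 = -1/2)
S(Y) = 1/2 - Y/2 (S(Y) = -(Y - 1)/2 = -(-1 + Y)/2 = 1/2 - Y/2)
V = 105504 (V = 3*(628*56) = 3*35168 = 105504)
((34*(-38))*S(L(0, -2)))/V = ((34*(-38))*(1/2 - 1/2*0))/105504 = -1292*(1/2 + 0)*(1/105504) = -1292*1/2*(1/105504) = -646*1/105504 = -323/52752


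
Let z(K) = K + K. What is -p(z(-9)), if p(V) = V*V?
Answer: -324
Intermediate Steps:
z(K) = 2*K
p(V) = V²
-p(z(-9)) = -(2*(-9))² = -1*(-18)² = -1*324 = -324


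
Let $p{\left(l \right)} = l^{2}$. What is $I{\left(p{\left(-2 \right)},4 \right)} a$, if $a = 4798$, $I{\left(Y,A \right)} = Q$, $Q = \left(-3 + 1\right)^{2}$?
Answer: $19192$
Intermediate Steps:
$Q = 4$ ($Q = \left(-2\right)^{2} = 4$)
$I{\left(Y,A \right)} = 4$
$I{\left(p{\left(-2 \right)},4 \right)} a = 4 \cdot 4798 = 19192$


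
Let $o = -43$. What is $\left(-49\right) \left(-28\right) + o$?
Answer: $1329$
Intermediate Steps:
$\left(-49\right) \left(-28\right) + o = \left(-49\right) \left(-28\right) - 43 = 1372 - 43 = 1329$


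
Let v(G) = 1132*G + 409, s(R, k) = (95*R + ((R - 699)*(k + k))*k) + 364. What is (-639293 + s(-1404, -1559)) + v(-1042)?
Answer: -10224554530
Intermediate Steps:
s(R, k) = 364 + 95*R + 2*k²*(-699 + R) (s(R, k) = (95*R + ((-699 + R)*(2*k))*k) + 364 = (95*R + (2*k*(-699 + R))*k) + 364 = (95*R + 2*k²*(-699 + R)) + 364 = 364 + 95*R + 2*k²*(-699 + R))
v(G) = 409 + 1132*G
(-639293 + s(-1404, -1559)) + v(-1042) = (-639293 + (364 - 1398*(-1559)² + 95*(-1404) + 2*(-1404)*(-1559)²)) + (409 + 1132*(-1042)) = (-639293 + (364 - 1398*2430481 - 133380 + 2*(-1404)*2430481)) + (409 - 1179544) = (-639293 + (364 - 3397812438 - 133380 - 6824790648)) - 1179135 = (-639293 - 10222736102) - 1179135 = -10223375395 - 1179135 = -10224554530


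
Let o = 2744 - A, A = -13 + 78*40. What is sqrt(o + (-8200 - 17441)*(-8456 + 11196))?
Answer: I*sqrt(70256703) ≈ 8381.9*I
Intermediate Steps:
A = 3107 (A = -13 + 3120 = 3107)
o = -363 (o = 2744 - 1*3107 = 2744 - 3107 = -363)
sqrt(o + (-8200 - 17441)*(-8456 + 11196)) = sqrt(-363 + (-8200 - 17441)*(-8456 + 11196)) = sqrt(-363 - 25641*2740) = sqrt(-363 - 70256340) = sqrt(-70256703) = I*sqrt(70256703)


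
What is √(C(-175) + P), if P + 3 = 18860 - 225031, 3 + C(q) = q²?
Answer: 8*I*√2743 ≈ 418.99*I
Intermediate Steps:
C(q) = -3 + q²
P = -206174 (P = -3 + (18860 - 225031) = -3 - 206171 = -206174)
√(C(-175) + P) = √((-3 + (-175)²) - 206174) = √((-3 + 30625) - 206174) = √(30622 - 206174) = √(-175552) = 8*I*√2743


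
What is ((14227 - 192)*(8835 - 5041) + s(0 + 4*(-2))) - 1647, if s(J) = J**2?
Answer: 53247207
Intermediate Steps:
((14227 - 192)*(8835 - 5041) + s(0 + 4*(-2))) - 1647 = ((14227 - 192)*(8835 - 5041) + (0 + 4*(-2))**2) - 1647 = (14035*3794 + (0 - 8)**2) - 1647 = (53248790 + (-8)**2) - 1647 = (53248790 + 64) - 1647 = 53248854 - 1647 = 53247207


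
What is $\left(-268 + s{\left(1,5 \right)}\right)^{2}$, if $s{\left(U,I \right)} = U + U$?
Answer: $70756$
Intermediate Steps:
$s{\left(U,I \right)} = 2 U$
$\left(-268 + s{\left(1,5 \right)}\right)^{2} = \left(-268 + 2 \cdot 1\right)^{2} = \left(-268 + 2\right)^{2} = \left(-266\right)^{2} = 70756$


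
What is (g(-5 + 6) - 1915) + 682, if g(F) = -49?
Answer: -1282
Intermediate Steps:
(g(-5 + 6) - 1915) + 682 = (-49 - 1915) + 682 = -1964 + 682 = -1282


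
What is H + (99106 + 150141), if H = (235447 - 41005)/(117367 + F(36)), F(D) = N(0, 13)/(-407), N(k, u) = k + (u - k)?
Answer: 5953099282913/23884178 ≈ 2.4925e+5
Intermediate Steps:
N(k, u) = u
F(D) = -13/407 (F(D) = 13/(-407) = 13*(-1/407) = -13/407)
H = 39568947/23884178 (H = (235447 - 41005)/(117367 - 13/407) = 194442/(47768356/407) = 194442*(407/47768356) = 39568947/23884178 ≈ 1.6567)
H + (99106 + 150141) = 39568947/23884178 + (99106 + 150141) = 39568947/23884178 + 249247 = 5953099282913/23884178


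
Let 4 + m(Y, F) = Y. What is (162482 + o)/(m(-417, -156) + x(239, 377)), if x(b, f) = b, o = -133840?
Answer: -14321/91 ≈ -157.37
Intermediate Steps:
m(Y, F) = -4 + Y
(162482 + o)/(m(-417, -156) + x(239, 377)) = (162482 - 133840)/((-4 - 417) + 239) = 28642/(-421 + 239) = 28642/(-182) = 28642*(-1/182) = -14321/91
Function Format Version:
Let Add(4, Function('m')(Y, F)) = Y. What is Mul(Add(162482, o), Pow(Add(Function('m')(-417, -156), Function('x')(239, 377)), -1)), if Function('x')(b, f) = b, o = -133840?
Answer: Rational(-14321, 91) ≈ -157.37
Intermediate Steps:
Function('m')(Y, F) = Add(-4, Y)
Mul(Add(162482, o), Pow(Add(Function('m')(-417, -156), Function('x')(239, 377)), -1)) = Mul(Add(162482, -133840), Pow(Add(Add(-4, -417), 239), -1)) = Mul(28642, Pow(Add(-421, 239), -1)) = Mul(28642, Pow(-182, -1)) = Mul(28642, Rational(-1, 182)) = Rational(-14321, 91)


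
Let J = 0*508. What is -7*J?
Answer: 0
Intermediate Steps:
J = 0
-7*J = -7*0 = 0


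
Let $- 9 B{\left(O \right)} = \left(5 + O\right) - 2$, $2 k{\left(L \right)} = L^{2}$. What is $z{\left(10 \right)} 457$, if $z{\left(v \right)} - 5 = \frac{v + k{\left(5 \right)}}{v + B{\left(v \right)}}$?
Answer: $\frac{536975}{154} \approx 3486.9$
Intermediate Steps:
$k{\left(L \right)} = \frac{L^{2}}{2}$
$B{\left(O \right)} = - \frac{1}{3} - \frac{O}{9}$ ($B{\left(O \right)} = - \frac{\left(5 + O\right) - 2}{9} = - \frac{3 + O}{9} = - \frac{1}{3} - \frac{O}{9}$)
$z{\left(v \right)} = 5 + \frac{\frac{25}{2} + v}{- \frac{1}{3} + \frac{8 v}{9}}$ ($z{\left(v \right)} = 5 + \frac{v + \frac{5^{2}}{2}}{v - \left(\frac{1}{3} + \frac{v}{9}\right)} = 5 + \frac{v + \frac{1}{2} \cdot 25}{- \frac{1}{3} + \frac{8 v}{9}} = 5 + \frac{v + \frac{25}{2}}{- \frac{1}{3} + \frac{8 v}{9}} = 5 + \frac{\frac{25}{2} + v}{- \frac{1}{3} + \frac{8 v}{9}}$)
$z{\left(10 \right)} 457 = \frac{195 + 98 \cdot 10}{2 \left(-3 + 8 \cdot 10\right)} 457 = \frac{195 + 980}{2 \left(-3 + 80\right)} 457 = \frac{1}{2} \cdot \frac{1}{77} \cdot 1175 \cdot 457 = \frac{1175}{154} \cdot 457 = \frac{536975}{154}$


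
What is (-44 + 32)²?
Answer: 144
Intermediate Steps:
(-44 + 32)² = (-12)² = 144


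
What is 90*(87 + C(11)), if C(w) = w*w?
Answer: 18720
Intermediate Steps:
C(w) = w**2
90*(87 + C(11)) = 90*(87 + 11**2) = 90*(87 + 121) = 90*208 = 18720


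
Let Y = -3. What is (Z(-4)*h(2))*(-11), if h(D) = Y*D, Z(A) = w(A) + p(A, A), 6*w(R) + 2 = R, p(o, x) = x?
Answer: -330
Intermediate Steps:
w(R) = -⅓ + R/6
Z(A) = -⅓ + 7*A/6 (Z(A) = (-⅓ + A/6) + A = -⅓ + 7*A/6)
h(D) = -3*D
(Z(-4)*h(2))*(-11) = ((-⅓ + (7/6)*(-4))*(-3*2))*(-11) = ((-⅓ - 14/3)*(-6))*(-11) = -5*(-6)*(-11) = 30*(-11) = -330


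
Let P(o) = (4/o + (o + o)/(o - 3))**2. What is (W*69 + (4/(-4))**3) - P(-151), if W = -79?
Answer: -737546162357/135187129 ≈ -5455.7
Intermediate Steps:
P(o) = (4/o + 2*o/(-3 + o))**2 (P(o) = (4/o + (2*o)/(-3 + o))**2 = (4/o + 2*o/(-3 + o))**2)
(W*69 + (4/(-4))**3) - P(-151) = (-79*69 + (4/(-4))**3) - 4*(-6 + (-151)**2 + 2*(-151))**2/((-151)**2*(-3 - 151)**2) = (-5451 + (4*(-1/4))**3) - 4*(-6 + 22801 - 302)**2/(22801*(-154)**2) = (-5451 + (-1)**3) - 4*22493**2/(22801*23716) = (-5451 - 1) - 4*505935049/(22801*23716) = -5452 - 1*505935049/135187129 = -5452 - 505935049/135187129 = -737546162357/135187129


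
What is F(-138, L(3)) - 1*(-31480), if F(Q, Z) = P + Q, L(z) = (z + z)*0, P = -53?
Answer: 31289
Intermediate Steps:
L(z) = 0 (L(z) = (2*z)*0 = 0)
F(Q, Z) = -53 + Q
F(-138, L(3)) - 1*(-31480) = (-53 - 138) - 1*(-31480) = -191 + 31480 = 31289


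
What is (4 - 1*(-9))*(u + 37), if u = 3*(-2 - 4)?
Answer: 247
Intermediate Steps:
u = -18 (u = 3*(-6) = -18)
(4 - 1*(-9))*(u + 37) = (4 - 1*(-9))*(-18 + 37) = (4 + 9)*19 = 13*19 = 247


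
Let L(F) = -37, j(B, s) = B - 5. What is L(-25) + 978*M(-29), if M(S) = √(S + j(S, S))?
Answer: -37 + 2934*I*√7 ≈ -37.0 + 7762.6*I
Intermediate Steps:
j(B, s) = -5 + B
M(S) = √(-5 + 2*S) (M(S) = √(S + (-5 + S)) = √(-5 + 2*S))
L(-25) + 978*M(-29) = -37 + 978*√(-5 + 2*(-29)) = -37 + 978*√(-5 - 58) = -37 + 978*√(-63) = -37 + 978*(3*I*√7) = -37 + 2934*I*√7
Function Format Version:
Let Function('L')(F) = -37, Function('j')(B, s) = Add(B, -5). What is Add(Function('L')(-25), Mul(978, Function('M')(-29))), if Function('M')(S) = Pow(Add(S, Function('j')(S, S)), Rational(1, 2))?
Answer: Add(-37, Mul(2934, I, Pow(7, Rational(1, 2)))) ≈ Add(-37.000, Mul(7762.6, I))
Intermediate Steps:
Function('j')(B, s) = Add(-5, B)
Function('M')(S) = Pow(Add(-5, Mul(2, S)), Rational(1, 2)) (Function('M')(S) = Pow(Add(S, Add(-5, S)), Rational(1, 2)) = Pow(Add(-5, Mul(2, S)), Rational(1, 2)))
Add(Function('L')(-25), Mul(978, Function('M')(-29))) = Add(-37, Mul(978, Pow(Add(-5, Mul(2, -29)), Rational(1, 2)))) = Add(-37, Mul(978, Pow(Add(-5, -58), Rational(1, 2)))) = Add(-37, Mul(978, Pow(-63, Rational(1, 2)))) = Add(-37, Mul(978, Mul(3, I, Pow(7, Rational(1, 2))))) = Add(-37, Mul(2934, I, Pow(7, Rational(1, 2))))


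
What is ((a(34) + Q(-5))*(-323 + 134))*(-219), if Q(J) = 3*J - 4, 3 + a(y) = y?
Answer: 496692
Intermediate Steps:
a(y) = -3 + y
Q(J) = -4 + 3*J
((a(34) + Q(-5))*(-323 + 134))*(-219) = (((-3 + 34) + (-4 + 3*(-5)))*(-323 + 134))*(-219) = ((31 + (-4 - 15))*(-189))*(-219) = ((31 - 19)*(-189))*(-219) = (12*(-189))*(-219) = -2268*(-219) = 496692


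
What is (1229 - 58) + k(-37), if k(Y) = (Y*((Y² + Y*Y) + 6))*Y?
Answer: 3757707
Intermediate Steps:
k(Y) = Y²*(6 + 2*Y²) (k(Y) = (Y*((Y² + Y²) + 6))*Y = (Y*(2*Y² + 6))*Y = (Y*(6 + 2*Y²))*Y = Y²*(6 + 2*Y²))
(1229 - 58) + k(-37) = (1229 - 58) + 2*(-37)²*(3 + (-37)²) = 1171 + 2*1369*(3 + 1369) = 1171 + 2*1369*1372 = 1171 + 3756536 = 3757707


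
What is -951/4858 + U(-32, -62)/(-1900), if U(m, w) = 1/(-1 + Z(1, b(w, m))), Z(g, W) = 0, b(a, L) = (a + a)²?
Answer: -901021/4615100 ≈ -0.19523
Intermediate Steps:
b(a, L) = 4*a² (b(a, L) = (2*a)² = 4*a²)
U(m, w) = -1 (U(m, w) = 1/(-1 + 0) = 1/(-1) = -1)
-951/4858 + U(-32, -62)/(-1900) = -951/4858 - 1/(-1900) = -951*1/4858 - 1*(-1/1900) = -951/4858 + 1/1900 = -901021/4615100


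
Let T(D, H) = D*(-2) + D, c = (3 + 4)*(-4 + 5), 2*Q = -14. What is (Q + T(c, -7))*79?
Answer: -1106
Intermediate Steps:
Q = -7 (Q = (½)*(-14) = -7)
c = 7 (c = 7*1 = 7)
T(D, H) = -D (T(D, H) = -2*D + D = -D)
(Q + T(c, -7))*79 = (-7 - 1*7)*79 = (-7 - 7)*79 = -14*79 = -1106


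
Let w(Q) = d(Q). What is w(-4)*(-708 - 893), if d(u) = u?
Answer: 6404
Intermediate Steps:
w(Q) = Q
w(-4)*(-708 - 893) = -4*(-708 - 893) = -4*(-1601) = 6404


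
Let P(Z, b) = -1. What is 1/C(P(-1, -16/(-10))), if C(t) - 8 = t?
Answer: ⅐ ≈ 0.14286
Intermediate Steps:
C(t) = 8 + t
1/C(P(-1, -16/(-10))) = 1/(8 - 1) = 1/7 = ⅐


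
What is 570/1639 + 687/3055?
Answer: 2867343/5007145 ≈ 0.57265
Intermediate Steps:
570/1639 + 687/3055 = 2867343/5007145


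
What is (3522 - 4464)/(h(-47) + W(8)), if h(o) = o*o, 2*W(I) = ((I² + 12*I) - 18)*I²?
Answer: -314/2251 ≈ -0.13949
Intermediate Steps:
W(I) = I²*(-18 + I² + 12*I)/2 (W(I) = (((I² + 12*I) - 18)*I²)/2 = ((-18 + I² + 12*I)*I²)/2 = (I²*(-18 + I² + 12*I))/2 = I²*(-18 + I² + 12*I)/2)
h(o) = o²
(3522 - 4464)/(h(-47) + W(8)) = (3522 - 4464)/((-47)² + (½)*8²*(-18 + 8² + 12*8)) = -942/(2209 + (½)*64*(-18 + 64 + 96)) = -942/(2209 + (½)*64*142) = -942/(2209 + 4544) = -942/6753 = -942*1/6753 = -314/2251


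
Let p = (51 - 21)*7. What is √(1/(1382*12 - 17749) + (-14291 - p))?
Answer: 3*I*√2186791210/1165 ≈ 120.42*I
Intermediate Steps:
p = 210 (p = 30*7 = 210)
√(1/(1382*12 - 17749) + (-14291 - p)) = √(1/(1382*12 - 17749) + (-14291 - 1*210)) = √(1/(16584 - 17749) + (-14291 - 210)) = √(1/(-1165) - 14501) = √(-1/1165 - 14501) = √(-16893666/1165) = 3*I*√2186791210/1165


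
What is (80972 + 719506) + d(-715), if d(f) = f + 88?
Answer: 799851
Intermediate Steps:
d(f) = 88 + f
(80972 + 719506) + d(-715) = (80972 + 719506) + (88 - 715) = 800478 - 627 = 799851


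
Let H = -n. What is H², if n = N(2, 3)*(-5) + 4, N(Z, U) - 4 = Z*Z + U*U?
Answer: 6561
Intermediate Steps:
N(Z, U) = 4 + U² + Z² (N(Z, U) = 4 + (Z*Z + U*U) = 4 + (Z² + U²) = 4 + (U² + Z²) = 4 + U² + Z²)
n = -81 (n = (4 + 3² + 2²)*(-5) + 4 = (4 + 9 + 4)*(-5) + 4 = 17*(-5) + 4 = -85 + 4 = -81)
H = 81 (H = -1*(-81) = 81)
H² = 81² = 6561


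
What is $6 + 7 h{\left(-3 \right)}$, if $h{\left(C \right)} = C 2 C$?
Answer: $132$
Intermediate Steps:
$h{\left(C \right)} = 2 C^{2}$ ($h{\left(C \right)} = 2 C C = 2 C^{2}$)
$6 + 7 h{\left(-3 \right)} = 6 + 7 \cdot 2 \left(-3\right)^{2} = 6 + 7 \cdot 2 \cdot 9 = 6 + 7 \cdot 18 = 6 + 126 = 132$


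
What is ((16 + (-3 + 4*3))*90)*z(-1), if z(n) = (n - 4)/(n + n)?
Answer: 5625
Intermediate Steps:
z(n) = (-4 + n)/(2*n) (z(n) = (-4 + n)/((2*n)) = (-4 + n)*(1/(2*n)) = (-4 + n)/(2*n))
((16 + (-3 + 4*3))*90)*z(-1) = ((16 + (-3 + 4*3))*90)*((½)*(-4 - 1)/(-1)) = ((16 + (-3 + 12))*90)*((½)*(-1)*(-5)) = ((16 + 9)*90)*(5/2) = (25*90)*(5/2) = 2250*(5/2) = 5625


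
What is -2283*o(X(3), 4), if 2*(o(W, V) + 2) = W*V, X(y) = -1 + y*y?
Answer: -31962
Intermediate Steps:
X(y) = -1 + y²
o(W, V) = -2 + V*W/2 (o(W, V) = -2 + (W*V)/2 = -2 + (V*W)/2 = -2 + V*W/2)
-2283*o(X(3), 4) = -2283*(-2 + (½)*4*(-1 + 3²)) = -2283*(-2 + (½)*4*(-1 + 9)) = -2283*(-2 + (½)*4*8) = -2283*(-2 + 16) = -2283*14 = -31962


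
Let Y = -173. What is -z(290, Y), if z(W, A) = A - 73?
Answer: 246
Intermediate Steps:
z(W, A) = -73 + A
-z(290, Y) = -(-73 - 173) = -1*(-246) = 246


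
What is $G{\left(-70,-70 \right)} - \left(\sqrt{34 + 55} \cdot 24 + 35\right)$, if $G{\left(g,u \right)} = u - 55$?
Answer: $-160 - 24 \sqrt{89} \approx -386.42$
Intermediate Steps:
$G{\left(g,u \right)} = -55 + u$
$G{\left(-70,-70 \right)} - \left(\sqrt{34 + 55} \cdot 24 + 35\right) = \left(-55 - 70\right) - \left(\sqrt{34 + 55} \cdot 24 + 35\right) = -125 - \left(\sqrt{89} \cdot 24 + 35\right) = -125 - \left(24 \sqrt{89} + 35\right) = -125 - \left(35 + 24 \sqrt{89}\right) = -160 - 24 \sqrt{89}$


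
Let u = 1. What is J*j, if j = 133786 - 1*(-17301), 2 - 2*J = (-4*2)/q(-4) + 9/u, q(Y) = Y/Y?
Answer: 151087/2 ≈ 75544.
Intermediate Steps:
q(Y) = 1
J = ½ (J = 1 - (-4*2/1 + 9/1)/2 = 1 - (-8*1 + 9*1)/2 = 1 - (-8 + 9)/2 = 1 - ½*1 = 1 - ½ = ½ ≈ 0.50000)
j = 151087 (j = 133786 + 17301 = 151087)
J*j = (½)*151087 = 151087/2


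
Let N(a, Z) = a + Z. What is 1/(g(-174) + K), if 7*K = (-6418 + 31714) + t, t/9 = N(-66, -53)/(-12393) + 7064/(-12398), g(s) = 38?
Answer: 3514833/12832634443 ≈ 0.00027390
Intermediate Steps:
N(a, Z) = Z + a
t = -2531435/502119 (t = 9*((-53 - 66)/(-12393) + 7064/(-12398)) = 9*(-119*(-1/12393) + 7064*(-1/12398)) = 9*(7/729 - 3532/6199) = 9*(-2531435/4519071) = -2531435/502119 ≈ -5.0415)
K = 12699070789/3514833 (K = ((-6418 + 31714) - 2531435/502119)/7 = (25296 - 2531435/502119)/7 = (⅐)*(12699070789/502119) = 12699070789/3514833 ≈ 3613.0)
1/(g(-174) + K) = 1/(38 + 12699070789/3514833) = 1/(12832634443/3514833) = 3514833/12832634443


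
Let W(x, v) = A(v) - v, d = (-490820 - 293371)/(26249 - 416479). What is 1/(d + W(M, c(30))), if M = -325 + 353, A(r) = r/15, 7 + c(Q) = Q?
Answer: -1170690/22778239 ≈ -0.051395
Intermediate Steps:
c(Q) = -7 + Q
A(r) = r/15 (A(r) = r*(1/15) = r/15)
d = 784191/390230 (d = -784191/(-390230) = -784191*(-1/390230) = 784191/390230 ≈ 2.0096)
M = 28
W(x, v) = -14*v/15 (W(x, v) = v/15 - v = -14*v/15)
1/(d + W(M, c(30))) = 1/(784191/390230 - 14*(-7 + 30)/15) = 1/(784191/390230 - 14/15*23) = 1/(784191/390230 - 322/15) = 1/(-22778239/1170690) = -1170690/22778239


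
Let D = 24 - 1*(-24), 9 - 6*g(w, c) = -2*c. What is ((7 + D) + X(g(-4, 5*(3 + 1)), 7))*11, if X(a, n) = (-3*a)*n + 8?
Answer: -2387/2 ≈ -1193.5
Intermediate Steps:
g(w, c) = 3/2 + c/3 (g(w, c) = 3/2 - (-1)*c/3 = 3/2 + c/3)
X(a, n) = 8 - 3*a*n (X(a, n) = -3*a*n + 8 = 8 - 3*a*n)
D = 48 (D = 24 + 24 = 48)
((7 + D) + X(g(-4, 5*(3 + 1)), 7))*11 = ((7 + 48) + (8 - 3*(3/2 + (5*(3 + 1))/3)*7))*11 = (55 + (8 - 3*(3/2 + (5*4)/3)*7))*11 = (55 + (8 - 3*(3/2 + (⅓)*20)*7))*11 = (55 + (8 - 3*(3/2 + 20/3)*7))*11 = (55 + (8 - 3*49/6*7))*11 = (55 + (8 - 343/2))*11 = (55 - 327/2)*11 = -217/2*11 = -2387/2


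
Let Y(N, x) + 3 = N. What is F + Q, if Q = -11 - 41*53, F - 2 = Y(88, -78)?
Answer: -2097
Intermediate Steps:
Y(N, x) = -3 + N
F = 87 (F = 2 + (-3 + 88) = 2 + 85 = 87)
Q = -2184 (Q = -11 - 2173 = -2184)
F + Q = 87 - 2184 = -2097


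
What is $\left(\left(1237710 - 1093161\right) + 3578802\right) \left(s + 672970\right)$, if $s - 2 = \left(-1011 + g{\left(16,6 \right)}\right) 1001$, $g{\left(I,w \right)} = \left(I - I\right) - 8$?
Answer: $-1292177794497$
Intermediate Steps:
$g{\left(I,w \right)} = -8$ ($g{\left(I,w \right)} = 0 - 8 = -8$)
$s = -1020017$ ($s = 2 + \left(-1011 - 8\right) 1001 = 2 - 1020019 = -1020017$)
$\left(\left(1237710 - 1093161\right) + 3578802\right) \left(s + 672970\right) = \left(\left(1237710 - 1093161\right) + 3578802\right) \left(-1020017 + 672970\right) = \left(144549 + 3578802\right) \left(-347047\right) = 3723351 \left(-347047\right) = -1292177794497$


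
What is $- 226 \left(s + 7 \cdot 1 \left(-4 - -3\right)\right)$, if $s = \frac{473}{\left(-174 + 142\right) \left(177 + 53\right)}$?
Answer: $\frac{5875209}{3680} \approx 1596.5$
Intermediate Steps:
$s = - \frac{473}{7360}$ ($s = \frac{473}{\left(-32\right) 230} = \frac{473}{-7360} = 473 \left(- \frac{1}{7360}\right) = - \frac{473}{7360} \approx -0.064266$)
$- 226 \left(s + 7 \cdot 1 \left(-4 - -3\right)\right) = - 226 \left(- \frac{473}{7360} + 7 \cdot 1 \left(-4 - -3\right)\right) = - 226 \left(- \frac{473}{7360} + 7 \left(-4 + 3\right)\right) = - 226 \left(- \frac{473}{7360} + 7 \left(-1\right)\right) = - 226 \left(- \frac{473}{7360} - 7\right) = \left(-226\right) \left(- \frac{51993}{7360}\right) = \frac{5875209}{3680}$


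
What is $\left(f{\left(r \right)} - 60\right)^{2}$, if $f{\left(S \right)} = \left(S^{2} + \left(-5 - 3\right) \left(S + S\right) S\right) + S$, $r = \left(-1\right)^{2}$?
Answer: $5476$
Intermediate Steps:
$r = 1$
$f{\left(S \right)} = S - 15 S^{2}$ ($f{\left(S \right)} = \left(S^{2} + - 8 \cdot 2 S S\right) + S = \left(S^{2} + - 16 S S\right) + S = \left(S^{2} - 16 S^{2}\right) + S = - 15 S^{2} + S = S - 15 S^{2}$)
$\left(f{\left(r \right)} - 60\right)^{2} = \left(1 \left(1 - 15\right) - 60\right)^{2} = \left(1 \left(-14\right) - 60\right)^{2} = \left(-14 - 60\right)^{2} = \left(-74\right)^{2} = 5476$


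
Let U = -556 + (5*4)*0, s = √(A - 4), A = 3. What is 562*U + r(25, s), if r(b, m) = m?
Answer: -312472 + I ≈ -3.1247e+5 + 1.0*I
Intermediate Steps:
s = I (s = √(3 - 4) = √(-1) = I ≈ 1.0*I)
U = -556 (U = -556 + 20*0 = -556 + 0 = -556)
562*U + r(25, s) = 562*(-556) + I = -312472 + I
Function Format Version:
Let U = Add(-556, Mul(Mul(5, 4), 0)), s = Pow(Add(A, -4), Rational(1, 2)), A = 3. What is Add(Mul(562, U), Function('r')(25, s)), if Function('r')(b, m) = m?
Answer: Add(-312472, I) ≈ Add(-3.1247e+5, Mul(1.0000, I))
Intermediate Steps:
s = I (s = Pow(Add(3, -4), Rational(1, 2)) = Pow(-1, Rational(1, 2)) = I ≈ Mul(1.0000, I))
U = -556 (U = Add(-556, Mul(20, 0)) = Add(-556, 0) = -556)
Add(Mul(562, U), Function('r')(25, s)) = Add(Mul(562, -556), I) = Add(-312472, I)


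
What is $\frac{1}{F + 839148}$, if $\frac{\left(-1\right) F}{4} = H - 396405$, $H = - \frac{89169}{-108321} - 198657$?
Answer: $\frac{36107}{116242612480} \approx 3.1062 \cdot 10^{-7}$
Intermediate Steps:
$H = - \frac{7172878576}{36107}$ ($H = \left(-89169\right) \left(- \frac{1}{108321}\right) - 198657 = \frac{29723}{36107} - 198657 = - \frac{7172878576}{36107} \approx -1.9866 \cdot 10^{5}$)
$F = \frac{85943495644}{36107}$ ($F = - 4 \left(- \frac{7172878576}{36107} - 396405\right) = \left(-4\right) \left(- \frac{21485873911}{36107}\right) = \frac{85943495644}{36107} \approx 2.3802 \cdot 10^{6}$)
$\frac{1}{F + 839148} = \frac{1}{\frac{85943495644}{36107} + 839148} = \frac{1}{\frac{116242612480}{36107}} = \frac{36107}{116242612480}$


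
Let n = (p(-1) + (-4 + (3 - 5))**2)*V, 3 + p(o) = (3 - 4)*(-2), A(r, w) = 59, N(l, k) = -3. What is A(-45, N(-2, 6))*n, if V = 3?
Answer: 6195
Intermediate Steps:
p(o) = -1 (p(o) = -3 + (3 - 4)*(-2) = -3 - 1*(-2) = -3 + 2 = -1)
n = 105 (n = (-1 + (-4 + (3 - 5))**2)*3 = (-1 + (-4 - 2)**2)*3 = (-1 + (-6)**2)*3 = (-1 + 36)*3 = 35*3 = 105)
A(-45, N(-2, 6))*n = 59*105 = 6195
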